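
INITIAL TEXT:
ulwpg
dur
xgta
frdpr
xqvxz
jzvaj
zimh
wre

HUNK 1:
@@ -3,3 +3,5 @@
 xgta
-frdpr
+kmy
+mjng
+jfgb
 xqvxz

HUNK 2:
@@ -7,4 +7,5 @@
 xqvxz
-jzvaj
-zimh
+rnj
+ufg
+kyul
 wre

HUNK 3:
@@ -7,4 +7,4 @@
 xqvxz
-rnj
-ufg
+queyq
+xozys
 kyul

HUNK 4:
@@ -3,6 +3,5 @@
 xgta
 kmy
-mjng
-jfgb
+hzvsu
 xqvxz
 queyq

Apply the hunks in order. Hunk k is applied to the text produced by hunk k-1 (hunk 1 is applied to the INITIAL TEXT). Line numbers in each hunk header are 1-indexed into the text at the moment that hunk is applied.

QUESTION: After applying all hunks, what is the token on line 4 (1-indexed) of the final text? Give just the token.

Answer: kmy

Derivation:
Hunk 1: at line 3 remove [frdpr] add [kmy,mjng,jfgb] -> 10 lines: ulwpg dur xgta kmy mjng jfgb xqvxz jzvaj zimh wre
Hunk 2: at line 7 remove [jzvaj,zimh] add [rnj,ufg,kyul] -> 11 lines: ulwpg dur xgta kmy mjng jfgb xqvxz rnj ufg kyul wre
Hunk 3: at line 7 remove [rnj,ufg] add [queyq,xozys] -> 11 lines: ulwpg dur xgta kmy mjng jfgb xqvxz queyq xozys kyul wre
Hunk 4: at line 3 remove [mjng,jfgb] add [hzvsu] -> 10 lines: ulwpg dur xgta kmy hzvsu xqvxz queyq xozys kyul wre
Final line 4: kmy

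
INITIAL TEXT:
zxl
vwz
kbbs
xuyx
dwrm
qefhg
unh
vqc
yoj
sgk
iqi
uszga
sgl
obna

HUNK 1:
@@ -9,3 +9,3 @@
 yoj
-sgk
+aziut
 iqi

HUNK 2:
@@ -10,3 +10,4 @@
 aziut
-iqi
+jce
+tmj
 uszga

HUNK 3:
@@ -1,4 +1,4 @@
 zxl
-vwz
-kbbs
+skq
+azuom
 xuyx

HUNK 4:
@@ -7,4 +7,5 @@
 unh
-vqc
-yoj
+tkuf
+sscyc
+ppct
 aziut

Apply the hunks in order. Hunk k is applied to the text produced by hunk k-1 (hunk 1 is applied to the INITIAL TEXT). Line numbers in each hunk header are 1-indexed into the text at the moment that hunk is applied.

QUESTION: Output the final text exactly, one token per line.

Answer: zxl
skq
azuom
xuyx
dwrm
qefhg
unh
tkuf
sscyc
ppct
aziut
jce
tmj
uszga
sgl
obna

Derivation:
Hunk 1: at line 9 remove [sgk] add [aziut] -> 14 lines: zxl vwz kbbs xuyx dwrm qefhg unh vqc yoj aziut iqi uszga sgl obna
Hunk 2: at line 10 remove [iqi] add [jce,tmj] -> 15 lines: zxl vwz kbbs xuyx dwrm qefhg unh vqc yoj aziut jce tmj uszga sgl obna
Hunk 3: at line 1 remove [vwz,kbbs] add [skq,azuom] -> 15 lines: zxl skq azuom xuyx dwrm qefhg unh vqc yoj aziut jce tmj uszga sgl obna
Hunk 4: at line 7 remove [vqc,yoj] add [tkuf,sscyc,ppct] -> 16 lines: zxl skq azuom xuyx dwrm qefhg unh tkuf sscyc ppct aziut jce tmj uszga sgl obna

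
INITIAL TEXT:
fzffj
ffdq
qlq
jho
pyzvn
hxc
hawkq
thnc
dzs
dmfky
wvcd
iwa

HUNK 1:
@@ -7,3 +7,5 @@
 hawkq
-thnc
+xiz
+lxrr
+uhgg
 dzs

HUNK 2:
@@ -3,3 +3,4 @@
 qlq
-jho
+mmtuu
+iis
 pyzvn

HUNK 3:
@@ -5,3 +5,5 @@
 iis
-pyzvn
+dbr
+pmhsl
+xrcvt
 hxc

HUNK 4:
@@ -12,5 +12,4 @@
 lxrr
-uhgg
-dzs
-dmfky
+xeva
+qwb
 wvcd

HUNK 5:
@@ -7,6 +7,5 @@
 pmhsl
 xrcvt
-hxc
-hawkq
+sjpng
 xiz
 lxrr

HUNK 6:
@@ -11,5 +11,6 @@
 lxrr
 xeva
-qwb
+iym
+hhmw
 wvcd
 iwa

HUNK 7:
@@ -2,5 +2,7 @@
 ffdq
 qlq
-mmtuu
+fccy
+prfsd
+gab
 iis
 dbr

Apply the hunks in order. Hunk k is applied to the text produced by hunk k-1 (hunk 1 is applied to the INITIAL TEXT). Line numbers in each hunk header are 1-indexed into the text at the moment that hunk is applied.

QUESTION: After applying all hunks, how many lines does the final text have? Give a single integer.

Answer: 18

Derivation:
Hunk 1: at line 7 remove [thnc] add [xiz,lxrr,uhgg] -> 14 lines: fzffj ffdq qlq jho pyzvn hxc hawkq xiz lxrr uhgg dzs dmfky wvcd iwa
Hunk 2: at line 3 remove [jho] add [mmtuu,iis] -> 15 lines: fzffj ffdq qlq mmtuu iis pyzvn hxc hawkq xiz lxrr uhgg dzs dmfky wvcd iwa
Hunk 3: at line 5 remove [pyzvn] add [dbr,pmhsl,xrcvt] -> 17 lines: fzffj ffdq qlq mmtuu iis dbr pmhsl xrcvt hxc hawkq xiz lxrr uhgg dzs dmfky wvcd iwa
Hunk 4: at line 12 remove [uhgg,dzs,dmfky] add [xeva,qwb] -> 16 lines: fzffj ffdq qlq mmtuu iis dbr pmhsl xrcvt hxc hawkq xiz lxrr xeva qwb wvcd iwa
Hunk 5: at line 7 remove [hxc,hawkq] add [sjpng] -> 15 lines: fzffj ffdq qlq mmtuu iis dbr pmhsl xrcvt sjpng xiz lxrr xeva qwb wvcd iwa
Hunk 6: at line 11 remove [qwb] add [iym,hhmw] -> 16 lines: fzffj ffdq qlq mmtuu iis dbr pmhsl xrcvt sjpng xiz lxrr xeva iym hhmw wvcd iwa
Hunk 7: at line 2 remove [mmtuu] add [fccy,prfsd,gab] -> 18 lines: fzffj ffdq qlq fccy prfsd gab iis dbr pmhsl xrcvt sjpng xiz lxrr xeva iym hhmw wvcd iwa
Final line count: 18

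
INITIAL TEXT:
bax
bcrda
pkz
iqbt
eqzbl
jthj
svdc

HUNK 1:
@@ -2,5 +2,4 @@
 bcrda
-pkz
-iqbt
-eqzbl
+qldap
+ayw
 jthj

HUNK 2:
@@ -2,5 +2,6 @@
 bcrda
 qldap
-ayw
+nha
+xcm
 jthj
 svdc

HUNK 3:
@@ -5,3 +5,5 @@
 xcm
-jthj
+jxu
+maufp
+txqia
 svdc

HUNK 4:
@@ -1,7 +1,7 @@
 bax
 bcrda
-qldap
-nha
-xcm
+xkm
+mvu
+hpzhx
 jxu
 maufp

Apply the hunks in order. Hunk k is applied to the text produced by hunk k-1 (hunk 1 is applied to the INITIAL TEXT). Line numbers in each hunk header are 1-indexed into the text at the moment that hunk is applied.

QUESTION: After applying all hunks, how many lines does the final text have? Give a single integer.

Answer: 9

Derivation:
Hunk 1: at line 2 remove [pkz,iqbt,eqzbl] add [qldap,ayw] -> 6 lines: bax bcrda qldap ayw jthj svdc
Hunk 2: at line 2 remove [ayw] add [nha,xcm] -> 7 lines: bax bcrda qldap nha xcm jthj svdc
Hunk 3: at line 5 remove [jthj] add [jxu,maufp,txqia] -> 9 lines: bax bcrda qldap nha xcm jxu maufp txqia svdc
Hunk 4: at line 1 remove [qldap,nha,xcm] add [xkm,mvu,hpzhx] -> 9 lines: bax bcrda xkm mvu hpzhx jxu maufp txqia svdc
Final line count: 9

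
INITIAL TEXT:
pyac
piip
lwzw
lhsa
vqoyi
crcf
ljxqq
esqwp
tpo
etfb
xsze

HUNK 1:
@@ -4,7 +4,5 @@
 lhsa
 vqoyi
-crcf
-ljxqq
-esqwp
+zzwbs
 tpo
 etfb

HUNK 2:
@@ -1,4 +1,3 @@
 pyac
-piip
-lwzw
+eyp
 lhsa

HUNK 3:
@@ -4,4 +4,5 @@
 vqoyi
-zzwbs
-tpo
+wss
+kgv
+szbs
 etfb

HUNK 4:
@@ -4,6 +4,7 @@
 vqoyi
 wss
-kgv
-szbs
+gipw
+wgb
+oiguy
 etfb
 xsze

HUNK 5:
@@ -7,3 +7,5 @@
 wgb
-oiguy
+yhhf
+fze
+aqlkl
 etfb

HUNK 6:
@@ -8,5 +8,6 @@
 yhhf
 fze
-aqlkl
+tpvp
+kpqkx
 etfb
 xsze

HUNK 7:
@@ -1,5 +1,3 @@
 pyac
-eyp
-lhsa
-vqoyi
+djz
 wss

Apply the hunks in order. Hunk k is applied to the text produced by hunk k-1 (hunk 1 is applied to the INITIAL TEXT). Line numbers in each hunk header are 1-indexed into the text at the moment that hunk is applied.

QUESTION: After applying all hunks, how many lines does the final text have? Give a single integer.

Hunk 1: at line 4 remove [crcf,ljxqq,esqwp] add [zzwbs] -> 9 lines: pyac piip lwzw lhsa vqoyi zzwbs tpo etfb xsze
Hunk 2: at line 1 remove [piip,lwzw] add [eyp] -> 8 lines: pyac eyp lhsa vqoyi zzwbs tpo etfb xsze
Hunk 3: at line 4 remove [zzwbs,tpo] add [wss,kgv,szbs] -> 9 lines: pyac eyp lhsa vqoyi wss kgv szbs etfb xsze
Hunk 4: at line 4 remove [kgv,szbs] add [gipw,wgb,oiguy] -> 10 lines: pyac eyp lhsa vqoyi wss gipw wgb oiguy etfb xsze
Hunk 5: at line 7 remove [oiguy] add [yhhf,fze,aqlkl] -> 12 lines: pyac eyp lhsa vqoyi wss gipw wgb yhhf fze aqlkl etfb xsze
Hunk 6: at line 8 remove [aqlkl] add [tpvp,kpqkx] -> 13 lines: pyac eyp lhsa vqoyi wss gipw wgb yhhf fze tpvp kpqkx etfb xsze
Hunk 7: at line 1 remove [eyp,lhsa,vqoyi] add [djz] -> 11 lines: pyac djz wss gipw wgb yhhf fze tpvp kpqkx etfb xsze
Final line count: 11

Answer: 11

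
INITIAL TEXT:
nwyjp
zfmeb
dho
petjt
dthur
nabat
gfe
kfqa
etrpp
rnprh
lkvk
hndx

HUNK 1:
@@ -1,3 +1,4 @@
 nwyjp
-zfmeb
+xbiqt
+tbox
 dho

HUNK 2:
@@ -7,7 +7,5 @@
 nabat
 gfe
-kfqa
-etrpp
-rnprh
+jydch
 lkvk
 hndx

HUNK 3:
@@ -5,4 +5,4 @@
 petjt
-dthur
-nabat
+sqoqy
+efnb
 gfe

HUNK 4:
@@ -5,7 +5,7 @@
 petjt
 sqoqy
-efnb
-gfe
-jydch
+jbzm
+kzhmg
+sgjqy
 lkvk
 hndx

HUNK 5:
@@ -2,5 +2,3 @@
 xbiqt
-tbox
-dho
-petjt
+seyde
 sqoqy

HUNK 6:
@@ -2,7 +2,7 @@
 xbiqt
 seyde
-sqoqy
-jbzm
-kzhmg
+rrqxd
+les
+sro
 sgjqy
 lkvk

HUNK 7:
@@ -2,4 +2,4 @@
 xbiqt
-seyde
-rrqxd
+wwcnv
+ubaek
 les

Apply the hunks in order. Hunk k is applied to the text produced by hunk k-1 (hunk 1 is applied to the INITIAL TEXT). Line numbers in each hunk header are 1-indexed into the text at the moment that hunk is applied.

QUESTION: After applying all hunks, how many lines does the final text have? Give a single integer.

Answer: 9

Derivation:
Hunk 1: at line 1 remove [zfmeb] add [xbiqt,tbox] -> 13 lines: nwyjp xbiqt tbox dho petjt dthur nabat gfe kfqa etrpp rnprh lkvk hndx
Hunk 2: at line 7 remove [kfqa,etrpp,rnprh] add [jydch] -> 11 lines: nwyjp xbiqt tbox dho petjt dthur nabat gfe jydch lkvk hndx
Hunk 3: at line 5 remove [dthur,nabat] add [sqoqy,efnb] -> 11 lines: nwyjp xbiqt tbox dho petjt sqoqy efnb gfe jydch lkvk hndx
Hunk 4: at line 5 remove [efnb,gfe,jydch] add [jbzm,kzhmg,sgjqy] -> 11 lines: nwyjp xbiqt tbox dho petjt sqoqy jbzm kzhmg sgjqy lkvk hndx
Hunk 5: at line 2 remove [tbox,dho,petjt] add [seyde] -> 9 lines: nwyjp xbiqt seyde sqoqy jbzm kzhmg sgjqy lkvk hndx
Hunk 6: at line 2 remove [sqoqy,jbzm,kzhmg] add [rrqxd,les,sro] -> 9 lines: nwyjp xbiqt seyde rrqxd les sro sgjqy lkvk hndx
Hunk 7: at line 2 remove [seyde,rrqxd] add [wwcnv,ubaek] -> 9 lines: nwyjp xbiqt wwcnv ubaek les sro sgjqy lkvk hndx
Final line count: 9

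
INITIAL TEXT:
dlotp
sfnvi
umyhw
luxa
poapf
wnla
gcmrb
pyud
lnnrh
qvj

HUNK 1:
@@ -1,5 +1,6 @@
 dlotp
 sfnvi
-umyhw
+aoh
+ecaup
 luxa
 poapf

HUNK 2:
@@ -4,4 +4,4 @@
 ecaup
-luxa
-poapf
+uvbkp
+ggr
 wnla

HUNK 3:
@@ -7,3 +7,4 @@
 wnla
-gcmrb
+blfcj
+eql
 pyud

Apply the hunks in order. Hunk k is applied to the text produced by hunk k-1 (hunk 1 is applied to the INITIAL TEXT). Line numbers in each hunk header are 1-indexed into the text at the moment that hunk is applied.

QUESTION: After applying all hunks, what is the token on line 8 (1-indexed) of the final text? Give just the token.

Hunk 1: at line 1 remove [umyhw] add [aoh,ecaup] -> 11 lines: dlotp sfnvi aoh ecaup luxa poapf wnla gcmrb pyud lnnrh qvj
Hunk 2: at line 4 remove [luxa,poapf] add [uvbkp,ggr] -> 11 lines: dlotp sfnvi aoh ecaup uvbkp ggr wnla gcmrb pyud lnnrh qvj
Hunk 3: at line 7 remove [gcmrb] add [blfcj,eql] -> 12 lines: dlotp sfnvi aoh ecaup uvbkp ggr wnla blfcj eql pyud lnnrh qvj
Final line 8: blfcj

Answer: blfcj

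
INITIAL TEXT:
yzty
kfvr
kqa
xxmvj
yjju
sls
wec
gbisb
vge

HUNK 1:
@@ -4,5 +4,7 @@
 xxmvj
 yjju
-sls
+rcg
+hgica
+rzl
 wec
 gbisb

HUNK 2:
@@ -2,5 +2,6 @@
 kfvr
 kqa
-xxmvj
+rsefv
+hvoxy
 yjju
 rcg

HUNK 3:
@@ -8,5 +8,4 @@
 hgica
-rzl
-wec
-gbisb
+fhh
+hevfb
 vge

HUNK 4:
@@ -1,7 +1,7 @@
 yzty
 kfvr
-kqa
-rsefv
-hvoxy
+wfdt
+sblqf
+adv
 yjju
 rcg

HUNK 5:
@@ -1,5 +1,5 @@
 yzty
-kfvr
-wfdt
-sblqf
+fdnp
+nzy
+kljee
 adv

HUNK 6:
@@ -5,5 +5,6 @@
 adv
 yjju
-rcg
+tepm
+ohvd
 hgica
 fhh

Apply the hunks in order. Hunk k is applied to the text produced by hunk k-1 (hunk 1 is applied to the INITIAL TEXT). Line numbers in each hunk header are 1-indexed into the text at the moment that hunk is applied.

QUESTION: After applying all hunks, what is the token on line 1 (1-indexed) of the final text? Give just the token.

Answer: yzty

Derivation:
Hunk 1: at line 4 remove [sls] add [rcg,hgica,rzl] -> 11 lines: yzty kfvr kqa xxmvj yjju rcg hgica rzl wec gbisb vge
Hunk 2: at line 2 remove [xxmvj] add [rsefv,hvoxy] -> 12 lines: yzty kfvr kqa rsefv hvoxy yjju rcg hgica rzl wec gbisb vge
Hunk 3: at line 8 remove [rzl,wec,gbisb] add [fhh,hevfb] -> 11 lines: yzty kfvr kqa rsefv hvoxy yjju rcg hgica fhh hevfb vge
Hunk 4: at line 1 remove [kqa,rsefv,hvoxy] add [wfdt,sblqf,adv] -> 11 lines: yzty kfvr wfdt sblqf adv yjju rcg hgica fhh hevfb vge
Hunk 5: at line 1 remove [kfvr,wfdt,sblqf] add [fdnp,nzy,kljee] -> 11 lines: yzty fdnp nzy kljee adv yjju rcg hgica fhh hevfb vge
Hunk 6: at line 5 remove [rcg] add [tepm,ohvd] -> 12 lines: yzty fdnp nzy kljee adv yjju tepm ohvd hgica fhh hevfb vge
Final line 1: yzty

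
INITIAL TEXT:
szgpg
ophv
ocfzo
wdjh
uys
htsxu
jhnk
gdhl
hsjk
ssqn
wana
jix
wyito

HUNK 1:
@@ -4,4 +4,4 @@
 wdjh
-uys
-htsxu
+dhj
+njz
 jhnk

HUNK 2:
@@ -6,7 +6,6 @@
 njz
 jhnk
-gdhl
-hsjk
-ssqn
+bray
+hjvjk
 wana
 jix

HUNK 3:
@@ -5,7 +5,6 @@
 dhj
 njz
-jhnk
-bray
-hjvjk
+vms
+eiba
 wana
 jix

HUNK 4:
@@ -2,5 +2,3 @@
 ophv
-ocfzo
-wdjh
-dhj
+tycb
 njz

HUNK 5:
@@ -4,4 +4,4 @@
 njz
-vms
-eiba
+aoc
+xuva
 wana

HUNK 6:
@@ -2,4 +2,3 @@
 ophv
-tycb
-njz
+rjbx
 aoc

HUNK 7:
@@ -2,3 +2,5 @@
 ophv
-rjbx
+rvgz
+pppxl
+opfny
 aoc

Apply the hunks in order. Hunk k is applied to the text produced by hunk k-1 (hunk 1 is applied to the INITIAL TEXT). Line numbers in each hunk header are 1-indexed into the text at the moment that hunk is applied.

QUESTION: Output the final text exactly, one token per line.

Answer: szgpg
ophv
rvgz
pppxl
opfny
aoc
xuva
wana
jix
wyito

Derivation:
Hunk 1: at line 4 remove [uys,htsxu] add [dhj,njz] -> 13 lines: szgpg ophv ocfzo wdjh dhj njz jhnk gdhl hsjk ssqn wana jix wyito
Hunk 2: at line 6 remove [gdhl,hsjk,ssqn] add [bray,hjvjk] -> 12 lines: szgpg ophv ocfzo wdjh dhj njz jhnk bray hjvjk wana jix wyito
Hunk 3: at line 5 remove [jhnk,bray,hjvjk] add [vms,eiba] -> 11 lines: szgpg ophv ocfzo wdjh dhj njz vms eiba wana jix wyito
Hunk 4: at line 2 remove [ocfzo,wdjh,dhj] add [tycb] -> 9 lines: szgpg ophv tycb njz vms eiba wana jix wyito
Hunk 5: at line 4 remove [vms,eiba] add [aoc,xuva] -> 9 lines: szgpg ophv tycb njz aoc xuva wana jix wyito
Hunk 6: at line 2 remove [tycb,njz] add [rjbx] -> 8 lines: szgpg ophv rjbx aoc xuva wana jix wyito
Hunk 7: at line 2 remove [rjbx] add [rvgz,pppxl,opfny] -> 10 lines: szgpg ophv rvgz pppxl opfny aoc xuva wana jix wyito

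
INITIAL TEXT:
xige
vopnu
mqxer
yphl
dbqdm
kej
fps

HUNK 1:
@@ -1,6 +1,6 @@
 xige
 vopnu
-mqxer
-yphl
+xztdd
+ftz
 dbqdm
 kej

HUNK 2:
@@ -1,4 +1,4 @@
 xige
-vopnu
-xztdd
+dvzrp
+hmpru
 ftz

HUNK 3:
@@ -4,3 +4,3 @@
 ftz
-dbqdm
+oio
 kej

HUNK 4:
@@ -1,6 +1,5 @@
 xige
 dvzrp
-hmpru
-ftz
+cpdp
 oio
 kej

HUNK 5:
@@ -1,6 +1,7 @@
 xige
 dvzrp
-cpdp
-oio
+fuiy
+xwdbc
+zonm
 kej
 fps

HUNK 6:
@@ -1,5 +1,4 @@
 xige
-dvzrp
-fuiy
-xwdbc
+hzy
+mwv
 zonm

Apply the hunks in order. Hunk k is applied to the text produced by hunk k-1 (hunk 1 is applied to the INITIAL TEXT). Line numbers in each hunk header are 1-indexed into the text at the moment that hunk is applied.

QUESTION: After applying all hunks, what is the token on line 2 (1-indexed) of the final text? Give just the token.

Hunk 1: at line 1 remove [mqxer,yphl] add [xztdd,ftz] -> 7 lines: xige vopnu xztdd ftz dbqdm kej fps
Hunk 2: at line 1 remove [vopnu,xztdd] add [dvzrp,hmpru] -> 7 lines: xige dvzrp hmpru ftz dbqdm kej fps
Hunk 3: at line 4 remove [dbqdm] add [oio] -> 7 lines: xige dvzrp hmpru ftz oio kej fps
Hunk 4: at line 1 remove [hmpru,ftz] add [cpdp] -> 6 lines: xige dvzrp cpdp oio kej fps
Hunk 5: at line 1 remove [cpdp,oio] add [fuiy,xwdbc,zonm] -> 7 lines: xige dvzrp fuiy xwdbc zonm kej fps
Hunk 6: at line 1 remove [dvzrp,fuiy,xwdbc] add [hzy,mwv] -> 6 lines: xige hzy mwv zonm kej fps
Final line 2: hzy

Answer: hzy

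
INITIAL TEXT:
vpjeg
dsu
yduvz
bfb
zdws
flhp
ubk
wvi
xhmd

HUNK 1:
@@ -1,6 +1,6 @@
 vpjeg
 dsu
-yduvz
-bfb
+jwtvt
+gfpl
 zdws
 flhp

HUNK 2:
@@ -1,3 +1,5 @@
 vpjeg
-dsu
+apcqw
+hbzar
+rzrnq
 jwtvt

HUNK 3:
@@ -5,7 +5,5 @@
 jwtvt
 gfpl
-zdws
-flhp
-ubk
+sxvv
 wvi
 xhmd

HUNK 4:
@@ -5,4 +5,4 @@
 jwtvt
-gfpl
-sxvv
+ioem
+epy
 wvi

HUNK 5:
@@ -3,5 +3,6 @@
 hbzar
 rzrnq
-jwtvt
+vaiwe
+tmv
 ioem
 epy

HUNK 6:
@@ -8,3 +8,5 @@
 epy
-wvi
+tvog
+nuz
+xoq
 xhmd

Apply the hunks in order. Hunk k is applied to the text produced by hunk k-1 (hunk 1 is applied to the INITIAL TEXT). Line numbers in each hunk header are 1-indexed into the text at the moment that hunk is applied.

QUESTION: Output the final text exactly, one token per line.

Hunk 1: at line 1 remove [yduvz,bfb] add [jwtvt,gfpl] -> 9 lines: vpjeg dsu jwtvt gfpl zdws flhp ubk wvi xhmd
Hunk 2: at line 1 remove [dsu] add [apcqw,hbzar,rzrnq] -> 11 lines: vpjeg apcqw hbzar rzrnq jwtvt gfpl zdws flhp ubk wvi xhmd
Hunk 3: at line 5 remove [zdws,flhp,ubk] add [sxvv] -> 9 lines: vpjeg apcqw hbzar rzrnq jwtvt gfpl sxvv wvi xhmd
Hunk 4: at line 5 remove [gfpl,sxvv] add [ioem,epy] -> 9 lines: vpjeg apcqw hbzar rzrnq jwtvt ioem epy wvi xhmd
Hunk 5: at line 3 remove [jwtvt] add [vaiwe,tmv] -> 10 lines: vpjeg apcqw hbzar rzrnq vaiwe tmv ioem epy wvi xhmd
Hunk 6: at line 8 remove [wvi] add [tvog,nuz,xoq] -> 12 lines: vpjeg apcqw hbzar rzrnq vaiwe tmv ioem epy tvog nuz xoq xhmd

Answer: vpjeg
apcqw
hbzar
rzrnq
vaiwe
tmv
ioem
epy
tvog
nuz
xoq
xhmd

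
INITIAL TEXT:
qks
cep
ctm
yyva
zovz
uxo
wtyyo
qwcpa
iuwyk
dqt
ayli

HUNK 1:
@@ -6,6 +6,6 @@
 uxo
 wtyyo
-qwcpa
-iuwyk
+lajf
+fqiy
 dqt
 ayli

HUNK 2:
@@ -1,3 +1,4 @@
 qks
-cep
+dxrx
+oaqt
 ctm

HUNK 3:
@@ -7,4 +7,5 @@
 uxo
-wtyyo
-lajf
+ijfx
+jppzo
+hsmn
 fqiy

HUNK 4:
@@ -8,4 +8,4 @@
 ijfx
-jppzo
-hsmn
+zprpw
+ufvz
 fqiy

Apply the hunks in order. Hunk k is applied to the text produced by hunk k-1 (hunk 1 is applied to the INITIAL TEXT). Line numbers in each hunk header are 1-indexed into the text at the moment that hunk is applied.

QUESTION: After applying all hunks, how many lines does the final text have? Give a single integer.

Hunk 1: at line 6 remove [qwcpa,iuwyk] add [lajf,fqiy] -> 11 lines: qks cep ctm yyva zovz uxo wtyyo lajf fqiy dqt ayli
Hunk 2: at line 1 remove [cep] add [dxrx,oaqt] -> 12 lines: qks dxrx oaqt ctm yyva zovz uxo wtyyo lajf fqiy dqt ayli
Hunk 3: at line 7 remove [wtyyo,lajf] add [ijfx,jppzo,hsmn] -> 13 lines: qks dxrx oaqt ctm yyva zovz uxo ijfx jppzo hsmn fqiy dqt ayli
Hunk 4: at line 8 remove [jppzo,hsmn] add [zprpw,ufvz] -> 13 lines: qks dxrx oaqt ctm yyva zovz uxo ijfx zprpw ufvz fqiy dqt ayli
Final line count: 13

Answer: 13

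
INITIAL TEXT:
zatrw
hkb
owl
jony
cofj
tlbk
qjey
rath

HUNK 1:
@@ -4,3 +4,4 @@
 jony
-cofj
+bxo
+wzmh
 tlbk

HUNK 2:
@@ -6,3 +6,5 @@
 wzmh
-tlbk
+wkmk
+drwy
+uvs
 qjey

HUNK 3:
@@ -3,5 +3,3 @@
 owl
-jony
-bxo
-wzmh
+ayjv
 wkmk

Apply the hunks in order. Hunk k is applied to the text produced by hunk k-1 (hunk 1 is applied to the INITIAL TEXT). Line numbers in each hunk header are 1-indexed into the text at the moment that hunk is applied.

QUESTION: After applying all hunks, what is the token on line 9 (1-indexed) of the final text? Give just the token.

Answer: rath

Derivation:
Hunk 1: at line 4 remove [cofj] add [bxo,wzmh] -> 9 lines: zatrw hkb owl jony bxo wzmh tlbk qjey rath
Hunk 2: at line 6 remove [tlbk] add [wkmk,drwy,uvs] -> 11 lines: zatrw hkb owl jony bxo wzmh wkmk drwy uvs qjey rath
Hunk 3: at line 3 remove [jony,bxo,wzmh] add [ayjv] -> 9 lines: zatrw hkb owl ayjv wkmk drwy uvs qjey rath
Final line 9: rath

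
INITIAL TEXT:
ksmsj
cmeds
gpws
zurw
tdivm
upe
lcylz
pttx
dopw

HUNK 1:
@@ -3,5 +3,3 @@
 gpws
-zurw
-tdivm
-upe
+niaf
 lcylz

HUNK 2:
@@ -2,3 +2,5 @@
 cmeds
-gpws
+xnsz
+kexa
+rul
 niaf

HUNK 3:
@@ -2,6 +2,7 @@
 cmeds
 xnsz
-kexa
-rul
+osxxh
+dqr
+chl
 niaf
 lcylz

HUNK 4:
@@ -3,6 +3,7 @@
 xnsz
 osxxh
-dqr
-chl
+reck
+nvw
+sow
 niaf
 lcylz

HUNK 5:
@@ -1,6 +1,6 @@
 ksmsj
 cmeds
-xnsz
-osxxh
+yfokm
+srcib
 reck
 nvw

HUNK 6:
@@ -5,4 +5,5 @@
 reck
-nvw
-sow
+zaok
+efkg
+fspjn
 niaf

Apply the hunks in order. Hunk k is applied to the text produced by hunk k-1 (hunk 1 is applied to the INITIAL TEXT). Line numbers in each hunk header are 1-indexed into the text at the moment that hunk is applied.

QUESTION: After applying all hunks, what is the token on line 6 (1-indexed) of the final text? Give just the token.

Answer: zaok

Derivation:
Hunk 1: at line 3 remove [zurw,tdivm,upe] add [niaf] -> 7 lines: ksmsj cmeds gpws niaf lcylz pttx dopw
Hunk 2: at line 2 remove [gpws] add [xnsz,kexa,rul] -> 9 lines: ksmsj cmeds xnsz kexa rul niaf lcylz pttx dopw
Hunk 3: at line 2 remove [kexa,rul] add [osxxh,dqr,chl] -> 10 lines: ksmsj cmeds xnsz osxxh dqr chl niaf lcylz pttx dopw
Hunk 4: at line 3 remove [dqr,chl] add [reck,nvw,sow] -> 11 lines: ksmsj cmeds xnsz osxxh reck nvw sow niaf lcylz pttx dopw
Hunk 5: at line 1 remove [xnsz,osxxh] add [yfokm,srcib] -> 11 lines: ksmsj cmeds yfokm srcib reck nvw sow niaf lcylz pttx dopw
Hunk 6: at line 5 remove [nvw,sow] add [zaok,efkg,fspjn] -> 12 lines: ksmsj cmeds yfokm srcib reck zaok efkg fspjn niaf lcylz pttx dopw
Final line 6: zaok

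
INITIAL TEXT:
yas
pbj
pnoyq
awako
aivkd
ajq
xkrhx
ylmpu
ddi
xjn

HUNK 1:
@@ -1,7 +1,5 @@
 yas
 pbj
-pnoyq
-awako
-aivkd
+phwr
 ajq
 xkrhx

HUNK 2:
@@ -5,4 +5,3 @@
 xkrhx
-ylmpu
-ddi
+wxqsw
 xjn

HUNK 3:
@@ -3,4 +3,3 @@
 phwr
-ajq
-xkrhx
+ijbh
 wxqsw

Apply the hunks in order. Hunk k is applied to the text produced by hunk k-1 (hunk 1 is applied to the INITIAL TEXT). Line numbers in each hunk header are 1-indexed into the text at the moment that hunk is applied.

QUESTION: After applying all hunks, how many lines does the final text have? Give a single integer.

Hunk 1: at line 1 remove [pnoyq,awako,aivkd] add [phwr] -> 8 lines: yas pbj phwr ajq xkrhx ylmpu ddi xjn
Hunk 2: at line 5 remove [ylmpu,ddi] add [wxqsw] -> 7 lines: yas pbj phwr ajq xkrhx wxqsw xjn
Hunk 3: at line 3 remove [ajq,xkrhx] add [ijbh] -> 6 lines: yas pbj phwr ijbh wxqsw xjn
Final line count: 6

Answer: 6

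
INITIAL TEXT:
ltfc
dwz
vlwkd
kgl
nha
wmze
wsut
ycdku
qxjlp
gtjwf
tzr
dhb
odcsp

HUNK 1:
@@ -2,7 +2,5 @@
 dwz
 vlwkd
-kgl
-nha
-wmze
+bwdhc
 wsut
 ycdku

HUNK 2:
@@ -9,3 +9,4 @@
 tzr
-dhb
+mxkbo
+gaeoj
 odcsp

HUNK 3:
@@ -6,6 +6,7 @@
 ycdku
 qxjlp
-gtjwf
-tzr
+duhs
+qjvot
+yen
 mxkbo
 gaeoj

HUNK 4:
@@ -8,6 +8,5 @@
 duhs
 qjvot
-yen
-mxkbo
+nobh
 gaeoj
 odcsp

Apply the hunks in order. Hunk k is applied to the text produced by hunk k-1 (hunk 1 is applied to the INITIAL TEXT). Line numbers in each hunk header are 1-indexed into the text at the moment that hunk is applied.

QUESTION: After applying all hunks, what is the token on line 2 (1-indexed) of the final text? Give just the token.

Hunk 1: at line 2 remove [kgl,nha,wmze] add [bwdhc] -> 11 lines: ltfc dwz vlwkd bwdhc wsut ycdku qxjlp gtjwf tzr dhb odcsp
Hunk 2: at line 9 remove [dhb] add [mxkbo,gaeoj] -> 12 lines: ltfc dwz vlwkd bwdhc wsut ycdku qxjlp gtjwf tzr mxkbo gaeoj odcsp
Hunk 3: at line 6 remove [gtjwf,tzr] add [duhs,qjvot,yen] -> 13 lines: ltfc dwz vlwkd bwdhc wsut ycdku qxjlp duhs qjvot yen mxkbo gaeoj odcsp
Hunk 4: at line 8 remove [yen,mxkbo] add [nobh] -> 12 lines: ltfc dwz vlwkd bwdhc wsut ycdku qxjlp duhs qjvot nobh gaeoj odcsp
Final line 2: dwz

Answer: dwz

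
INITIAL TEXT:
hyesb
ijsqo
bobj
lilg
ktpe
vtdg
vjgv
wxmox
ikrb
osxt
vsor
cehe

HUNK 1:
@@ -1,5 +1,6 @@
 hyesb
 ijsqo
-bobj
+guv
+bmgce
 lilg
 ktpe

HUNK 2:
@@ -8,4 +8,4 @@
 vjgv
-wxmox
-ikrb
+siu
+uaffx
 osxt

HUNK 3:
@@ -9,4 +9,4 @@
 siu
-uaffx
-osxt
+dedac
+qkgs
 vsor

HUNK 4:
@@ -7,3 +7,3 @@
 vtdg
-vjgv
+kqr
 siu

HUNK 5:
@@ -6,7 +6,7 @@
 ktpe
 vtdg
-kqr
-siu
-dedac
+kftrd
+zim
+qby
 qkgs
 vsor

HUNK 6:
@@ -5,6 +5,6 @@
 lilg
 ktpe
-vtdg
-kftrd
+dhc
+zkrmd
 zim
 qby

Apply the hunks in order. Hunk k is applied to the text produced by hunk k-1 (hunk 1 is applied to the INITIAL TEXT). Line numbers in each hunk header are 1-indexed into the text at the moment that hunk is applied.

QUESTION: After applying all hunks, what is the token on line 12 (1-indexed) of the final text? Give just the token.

Answer: vsor

Derivation:
Hunk 1: at line 1 remove [bobj] add [guv,bmgce] -> 13 lines: hyesb ijsqo guv bmgce lilg ktpe vtdg vjgv wxmox ikrb osxt vsor cehe
Hunk 2: at line 8 remove [wxmox,ikrb] add [siu,uaffx] -> 13 lines: hyesb ijsqo guv bmgce lilg ktpe vtdg vjgv siu uaffx osxt vsor cehe
Hunk 3: at line 9 remove [uaffx,osxt] add [dedac,qkgs] -> 13 lines: hyesb ijsqo guv bmgce lilg ktpe vtdg vjgv siu dedac qkgs vsor cehe
Hunk 4: at line 7 remove [vjgv] add [kqr] -> 13 lines: hyesb ijsqo guv bmgce lilg ktpe vtdg kqr siu dedac qkgs vsor cehe
Hunk 5: at line 6 remove [kqr,siu,dedac] add [kftrd,zim,qby] -> 13 lines: hyesb ijsqo guv bmgce lilg ktpe vtdg kftrd zim qby qkgs vsor cehe
Hunk 6: at line 5 remove [vtdg,kftrd] add [dhc,zkrmd] -> 13 lines: hyesb ijsqo guv bmgce lilg ktpe dhc zkrmd zim qby qkgs vsor cehe
Final line 12: vsor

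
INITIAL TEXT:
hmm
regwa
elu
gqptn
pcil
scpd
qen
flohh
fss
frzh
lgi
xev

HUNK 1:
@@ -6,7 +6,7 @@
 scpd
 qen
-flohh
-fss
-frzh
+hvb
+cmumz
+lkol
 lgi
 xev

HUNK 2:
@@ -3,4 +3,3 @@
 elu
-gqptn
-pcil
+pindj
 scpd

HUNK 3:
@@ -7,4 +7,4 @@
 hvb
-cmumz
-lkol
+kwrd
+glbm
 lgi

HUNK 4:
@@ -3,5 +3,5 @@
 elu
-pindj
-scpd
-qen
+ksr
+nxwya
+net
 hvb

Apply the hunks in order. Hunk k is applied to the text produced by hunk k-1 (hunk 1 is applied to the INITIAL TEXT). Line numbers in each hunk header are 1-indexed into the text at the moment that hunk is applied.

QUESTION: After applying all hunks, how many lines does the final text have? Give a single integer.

Hunk 1: at line 6 remove [flohh,fss,frzh] add [hvb,cmumz,lkol] -> 12 lines: hmm regwa elu gqptn pcil scpd qen hvb cmumz lkol lgi xev
Hunk 2: at line 3 remove [gqptn,pcil] add [pindj] -> 11 lines: hmm regwa elu pindj scpd qen hvb cmumz lkol lgi xev
Hunk 3: at line 7 remove [cmumz,lkol] add [kwrd,glbm] -> 11 lines: hmm regwa elu pindj scpd qen hvb kwrd glbm lgi xev
Hunk 4: at line 3 remove [pindj,scpd,qen] add [ksr,nxwya,net] -> 11 lines: hmm regwa elu ksr nxwya net hvb kwrd glbm lgi xev
Final line count: 11

Answer: 11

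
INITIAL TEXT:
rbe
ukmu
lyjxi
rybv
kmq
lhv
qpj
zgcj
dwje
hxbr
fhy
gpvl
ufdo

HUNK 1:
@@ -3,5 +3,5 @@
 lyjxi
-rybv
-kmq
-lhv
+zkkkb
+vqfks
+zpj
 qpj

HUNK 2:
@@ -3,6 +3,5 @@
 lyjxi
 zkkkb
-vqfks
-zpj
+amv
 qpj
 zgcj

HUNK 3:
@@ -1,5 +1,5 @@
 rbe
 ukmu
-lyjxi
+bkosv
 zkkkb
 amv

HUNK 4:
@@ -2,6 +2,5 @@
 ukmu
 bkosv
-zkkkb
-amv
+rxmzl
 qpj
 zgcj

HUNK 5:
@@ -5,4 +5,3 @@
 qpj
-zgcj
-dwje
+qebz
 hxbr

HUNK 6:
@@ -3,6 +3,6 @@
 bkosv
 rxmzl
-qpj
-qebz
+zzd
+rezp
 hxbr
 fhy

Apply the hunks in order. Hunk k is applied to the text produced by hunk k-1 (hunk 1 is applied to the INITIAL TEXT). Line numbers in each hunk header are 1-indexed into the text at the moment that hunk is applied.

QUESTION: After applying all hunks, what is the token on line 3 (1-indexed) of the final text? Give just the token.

Answer: bkosv

Derivation:
Hunk 1: at line 3 remove [rybv,kmq,lhv] add [zkkkb,vqfks,zpj] -> 13 lines: rbe ukmu lyjxi zkkkb vqfks zpj qpj zgcj dwje hxbr fhy gpvl ufdo
Hunk 2: at line 3 remove [vqfks,zpj] add [amv] -> 12 lines: rbe ukmu lyjxi zkkkb amv qpj zgcj dwje hxbr fhy gpvl ufdo
Hunk 3: at line 1 remove [lyjxi] add [bkosv] -> 12 lines: rbe ukmu bkosv zkkkb amv qpj zgcj dwje hxbr fhy gpvl ufdo
Hunk 4: at line 2 remove [zkkkb,amv] add [rxmzl] -> 11 lines: rbe ukmu bkosv rxmzl qpj zgcj dwje hxbr fhy gpvl ufdo
Hunk 5: at line 5 remove [zgcj,dwje] add [qebz] -> 10 lines: rbe ukmu bkosv rxmzl qpj qebz hxbr fhy gpvl ufdo
Hunk 6: at line 3 remove [qpj,qebz] add [zzd,rezp] -> 10 lines: rbe ukmu bkosv rxmzl zzd rezp hxbr fhy gpvl ufdo
Final line 3: bkosv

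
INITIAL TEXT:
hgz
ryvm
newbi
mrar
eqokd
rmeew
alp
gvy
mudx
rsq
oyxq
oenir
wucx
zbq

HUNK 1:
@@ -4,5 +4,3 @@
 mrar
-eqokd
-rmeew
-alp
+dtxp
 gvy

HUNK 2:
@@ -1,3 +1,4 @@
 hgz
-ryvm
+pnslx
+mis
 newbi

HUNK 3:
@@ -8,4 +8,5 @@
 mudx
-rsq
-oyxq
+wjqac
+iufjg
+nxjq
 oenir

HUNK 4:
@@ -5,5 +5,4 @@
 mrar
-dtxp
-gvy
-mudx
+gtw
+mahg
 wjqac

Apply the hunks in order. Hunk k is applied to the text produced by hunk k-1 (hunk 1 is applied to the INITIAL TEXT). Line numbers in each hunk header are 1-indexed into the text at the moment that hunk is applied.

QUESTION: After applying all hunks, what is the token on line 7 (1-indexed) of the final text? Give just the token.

Answer: mahg

Derivation:
Hunk 1: at line 4 remove [eqokd,rmeew,alp] add [dtxp] -> 12 lines: hgz ryvm newbi mrar dtxp gvy mudx rsq oyxq oenir wucx zbq
Hunk 2: at line 1 remove [ryvm] add [pnslx,mis] -> 13 lines: hgz pnslx mis newbi mrar dtxp gvy mudx rsq oyxq oenir wucx zbq
Hunk 3: at line 8 remove [rsq,oyxq] add [wjqac,iufjg,nxjq] -> 14 lines: hgz pnslx mis newbi mrar dtxp gvy mudx wjqac iufjg nxjq oenir wucx zbq
Hunk 4: at line 5 remove [dtxp,gvy,mudx] add [gtw,mahg] -> 13 lines: hgz pnslx mis newbi mrar gtw mahg wjqac iufjg nxjq oenir wucx zbq
Final line 7: mahg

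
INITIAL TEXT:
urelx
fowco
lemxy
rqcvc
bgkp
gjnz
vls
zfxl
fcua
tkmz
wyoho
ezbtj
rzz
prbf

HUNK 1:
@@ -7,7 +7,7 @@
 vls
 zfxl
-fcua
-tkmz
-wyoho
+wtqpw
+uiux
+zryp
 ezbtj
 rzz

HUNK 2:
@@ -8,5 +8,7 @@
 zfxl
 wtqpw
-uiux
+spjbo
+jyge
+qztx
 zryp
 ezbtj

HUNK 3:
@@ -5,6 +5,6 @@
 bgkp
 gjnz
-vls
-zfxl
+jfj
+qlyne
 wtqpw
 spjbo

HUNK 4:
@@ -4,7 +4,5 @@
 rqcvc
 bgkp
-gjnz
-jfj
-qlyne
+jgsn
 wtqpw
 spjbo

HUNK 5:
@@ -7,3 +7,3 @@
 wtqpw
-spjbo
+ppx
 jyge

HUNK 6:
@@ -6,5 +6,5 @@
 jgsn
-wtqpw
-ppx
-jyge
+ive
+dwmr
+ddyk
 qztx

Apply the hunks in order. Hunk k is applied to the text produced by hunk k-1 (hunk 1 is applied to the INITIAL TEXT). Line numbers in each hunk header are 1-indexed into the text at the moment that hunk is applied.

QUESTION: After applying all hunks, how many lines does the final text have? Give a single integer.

Answer: 14

Derivation:
Hunk 1: at line 7 remove [fcua,tkmz,wyoho] add [wtqpw,uiux,zryp] -> 14 lines: urelx fowco lemxy rqcvc bgkp gjnz vls zfxl wtqpw uiux zryp ezbtj rzz prbf
Hunk 2: at line 8 remove [uiux] add [spjbo,jyge,qztx] -> 16 lines: urelx fowco lemxy rqcvc bgkp gjnz vls zfxl wtqpw spjbo jyge qztx zryp ezbtj rzz prbf
Hunk 3: at line 5 remove [vls,zfxl] add [jfj,qlyne] -> 16 lines: urelx fowco lemxy rqcvc bgkp gjnz jfj qlyne wtqpw spjbo jyge qztx zryp ezbtj rzz prbf
Hunk 4: at line 4 remove [gjnz,jfj,qlyne] add [jgsn] -> 14 lines: urelx fowco lemxy rqcvc bgkp jgsn wtqpw spjbo jyge qztx zryp ezbtj rzz prbf
Hunk 5: at line 7 remove [spjbo] add [ppx] -> 14 lines: urelx fowco lemxy rqcvc bgkp jgsn wtqpw ppx jyge qztx zryp ezbtj rzz prbf
Hunk 6: at line 6 remove [wtqpw,ppx,jyge] add [ive,dwmr,ddyk] -> 14 lines: urelx fowco lemxy rqcvc bgkp jgsn ive dwmr ddyk qztx zryp ezbtj rzz prbf
Final line count: 14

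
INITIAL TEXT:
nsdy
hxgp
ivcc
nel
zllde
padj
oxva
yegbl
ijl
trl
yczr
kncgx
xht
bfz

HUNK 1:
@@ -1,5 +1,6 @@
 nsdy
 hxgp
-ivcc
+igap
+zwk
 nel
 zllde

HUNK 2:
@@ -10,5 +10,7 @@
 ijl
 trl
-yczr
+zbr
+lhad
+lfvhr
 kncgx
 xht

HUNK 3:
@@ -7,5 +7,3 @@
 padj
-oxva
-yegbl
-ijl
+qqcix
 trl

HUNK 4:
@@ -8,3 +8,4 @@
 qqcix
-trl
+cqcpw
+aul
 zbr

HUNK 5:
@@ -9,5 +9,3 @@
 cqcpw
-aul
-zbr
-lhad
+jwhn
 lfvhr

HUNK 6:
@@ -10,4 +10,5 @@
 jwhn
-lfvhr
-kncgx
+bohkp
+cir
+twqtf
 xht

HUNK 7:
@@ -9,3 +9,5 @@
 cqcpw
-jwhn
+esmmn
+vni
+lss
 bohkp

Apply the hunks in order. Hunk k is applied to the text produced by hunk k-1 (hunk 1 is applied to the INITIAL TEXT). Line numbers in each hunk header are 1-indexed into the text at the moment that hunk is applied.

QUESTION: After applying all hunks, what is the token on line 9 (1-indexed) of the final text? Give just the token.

Answer: cqcpw

Derivation:
Hunk 1: at line 1 remove [ivcc] add [igap,zwk] -> 15 lines: nsdy hxgp igap zwk nel zllde padj oxva yegbl ijl trl yczr kncgx xht bfz
Hunk 2: at line 10 remove [yczr] add [zbr,lhad,lfvhr] -> 17 lines: nsdy hxgp igap zwk nel zllde padj oxva yegbl ijl trl zbr lhad lfvhr kncgx xht bfz
Hunk 3: at line 7 remove [oxva,yegbl,ijl] add [qqcix] -> 15 lines: nsdy hxgp igap zwk nel zllde padj qqcix trl zbr lhad lfvhr kncgx xht bfz
Hunk 4: at line 8 remove [trl] add [cqcpw,aul] -> 16 lines: nsdy hxgp igap zwk nel zllde padj qqcix cqcpw aul zbr lhad lfvhr kncgx xht bfz
Hunk 5: at line 9 remove [aul,zbr,lhad] add [jwhn] -> 14 lines: nsdy hxgp igap zwk nel zllde padj qqcix cqcpw jwhn lfvhr kncgx xht bfz
Hunk 6: at line 10 remove [lfvhr,kncgx] add [bohkp,cir,twqtf] -> 15 lines: nsdy hxgp igap zwk nel zllde padj qqcix cqcpw jwhn bohkp cir twqtf xht bfz
Hunk 7: at line 9 remove [jwhn] add [esmmn,vni,lss] -> 17 lines: nsdy hxgp igap zwk nel zllde padj qqcix cqcpw esmmn vni lss bohkp cir twqtf xht bfz
Final line 9: cqcpw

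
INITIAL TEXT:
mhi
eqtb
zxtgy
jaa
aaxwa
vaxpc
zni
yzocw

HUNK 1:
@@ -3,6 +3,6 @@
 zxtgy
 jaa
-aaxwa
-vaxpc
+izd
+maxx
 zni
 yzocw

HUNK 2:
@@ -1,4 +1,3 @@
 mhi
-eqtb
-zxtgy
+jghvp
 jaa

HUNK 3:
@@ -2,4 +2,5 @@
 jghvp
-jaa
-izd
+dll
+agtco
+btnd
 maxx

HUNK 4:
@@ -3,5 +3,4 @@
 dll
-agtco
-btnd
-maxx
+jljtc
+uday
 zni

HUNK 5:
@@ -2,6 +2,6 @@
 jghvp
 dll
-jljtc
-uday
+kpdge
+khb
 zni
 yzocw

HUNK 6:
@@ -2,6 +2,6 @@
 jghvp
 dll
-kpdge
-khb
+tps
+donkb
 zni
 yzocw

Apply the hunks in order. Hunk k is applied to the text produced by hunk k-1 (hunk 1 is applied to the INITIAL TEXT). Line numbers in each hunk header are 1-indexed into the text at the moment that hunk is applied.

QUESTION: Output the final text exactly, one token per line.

Answer: mhi
jghvp
dll
tps
donkb
zni
yzocw

Derivation:
Hunk 1: at line 3 remove [aaxwa,vaxpc] add [izd,maxx] -> 8 lines: mhi eqtb zxtgy jaa izd maxx zni yzocw
Hunk 2: at line 1 remove [eqtb,zxtgy] add [jghvp] -> 7 lines: mhi jghvp jaa izd maxx zni yzocw
Hunk 3: at line 2 remove [jaa,izd] add [dll,agtco,btnd] -> 8 lines: mhi jghvp dll agtco btnd maxx zni yzocw
Hunk 4: at line 3 remove [agtco,btnd,maxx] add [jljtc,uday] -> 7 lines: mhi jghvp dll jljtc uday zni yzocw
Hunk 5: at line 2 remove [jljtc,uday] add [kpdge,khb] -> 7 lines: mhi jghvp dll kpdge khb zni yzocw
Hunk 6: at line 2 remove [kpdge,khb] add [tps,donkb] -> 7 lines: mhi jghvp dll tps donkb zni yzocw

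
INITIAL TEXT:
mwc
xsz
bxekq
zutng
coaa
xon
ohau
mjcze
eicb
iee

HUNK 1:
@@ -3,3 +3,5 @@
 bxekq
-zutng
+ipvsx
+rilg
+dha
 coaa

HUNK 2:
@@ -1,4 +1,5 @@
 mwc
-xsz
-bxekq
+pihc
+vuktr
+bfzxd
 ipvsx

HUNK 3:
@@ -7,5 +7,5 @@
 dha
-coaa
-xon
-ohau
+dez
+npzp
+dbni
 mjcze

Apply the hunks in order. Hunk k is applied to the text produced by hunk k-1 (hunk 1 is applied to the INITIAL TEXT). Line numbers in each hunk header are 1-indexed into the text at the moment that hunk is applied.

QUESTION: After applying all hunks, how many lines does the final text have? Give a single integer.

Answer: 13

Derivation:
Hunk 1: at line 3 remove [zutng] add [ipvsx,rilg,dha] -> 12 lines: mwc xsz bxekq ipvsx rilg dha coaa xon ohau mjcze eicb iee
Hunk 2: at line 1 remove [xsz,bxekq] add [pihc,vuktr,bfzxd] -> 13 lines: mwc pihc vuktr bfzxd ipvsx rilg dha coaa xon ohau mjcze eicb iee
Hunk 3: at line 7 remove [coaa,xon,ohau] add [dez,npzp,dbni] -> 13 lines: mwc pihc vuktr bfzxd ipvsx rilg dha dez npzp dbni mjcze eicb iee
Final line count: 13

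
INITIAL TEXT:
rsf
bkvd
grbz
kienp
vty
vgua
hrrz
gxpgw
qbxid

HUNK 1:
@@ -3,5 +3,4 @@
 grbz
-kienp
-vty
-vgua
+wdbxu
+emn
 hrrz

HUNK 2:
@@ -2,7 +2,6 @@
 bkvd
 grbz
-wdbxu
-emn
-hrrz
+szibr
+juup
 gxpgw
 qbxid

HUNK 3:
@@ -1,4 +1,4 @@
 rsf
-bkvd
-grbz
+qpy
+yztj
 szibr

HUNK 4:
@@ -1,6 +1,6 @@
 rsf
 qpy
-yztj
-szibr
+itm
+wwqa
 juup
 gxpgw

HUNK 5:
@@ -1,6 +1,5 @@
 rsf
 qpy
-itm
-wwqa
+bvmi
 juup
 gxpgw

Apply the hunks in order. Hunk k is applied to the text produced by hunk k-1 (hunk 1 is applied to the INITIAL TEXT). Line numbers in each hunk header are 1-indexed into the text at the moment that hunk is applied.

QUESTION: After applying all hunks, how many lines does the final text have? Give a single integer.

Answer: 6

Derivation:
Hunk 1: at line 3 remove [kienp,vty,vgua] add [wdbxu,emn] -> 8 lines: rsf bkvd grbz wdbxu emn hrrz gxpgw qbxid
Hunk 2: at line 2 remove [wdbxu,emn,hrrz] add [szibr,juup] -> 7 lines: rsf bkvd grbz szibr juup gxpgw qbxid
Hunk 3: at line 1 remove [bkvd,grbz] add [qpy,yztj] -> 7 lines: rsf qpy yztj szibr juup gxpgw qbxid
Hunk 4: at line 1 remove [yztj,szibr] add [itm,wwqa] -> 7 lines: rsf qpy itm wwqa juup gxpgw qbxid
Hunk 5: at line 1 remove [itm,wwqa] add [bvmi] -> 6 lines: rsf qpy bvmi juup gxpgw qbxid
Final line count: 6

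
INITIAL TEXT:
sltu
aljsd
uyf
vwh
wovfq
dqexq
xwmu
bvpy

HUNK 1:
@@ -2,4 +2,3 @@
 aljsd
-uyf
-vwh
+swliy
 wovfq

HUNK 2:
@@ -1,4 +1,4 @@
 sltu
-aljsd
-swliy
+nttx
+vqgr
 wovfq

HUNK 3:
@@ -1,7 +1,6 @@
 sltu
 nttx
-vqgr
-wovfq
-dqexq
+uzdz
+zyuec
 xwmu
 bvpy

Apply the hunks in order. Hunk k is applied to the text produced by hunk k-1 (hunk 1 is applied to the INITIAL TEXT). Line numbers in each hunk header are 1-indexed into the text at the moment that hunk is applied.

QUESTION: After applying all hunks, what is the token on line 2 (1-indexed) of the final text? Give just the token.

Hunk 1: at line 2 remove [uyf,vwh] add [swliy] -> 7 lines: sltu aljsd swliy wovfq dqexq xwmu bvpy
Hunk 2: at line 1 remove [aljsd,swliy] add [nttx,vqgr] -> 7 lines: sltu nttx vqgr wovfq dqexq xwmu bvpy
Hunk 3: at line 1 remove [vqgr,wovfq,dqexq] add [uzdz,zyuec] -> 6 lines: sltu nttx uzdz zyuec xwmu bvpy
Final line 2: nttx

Answer: nttx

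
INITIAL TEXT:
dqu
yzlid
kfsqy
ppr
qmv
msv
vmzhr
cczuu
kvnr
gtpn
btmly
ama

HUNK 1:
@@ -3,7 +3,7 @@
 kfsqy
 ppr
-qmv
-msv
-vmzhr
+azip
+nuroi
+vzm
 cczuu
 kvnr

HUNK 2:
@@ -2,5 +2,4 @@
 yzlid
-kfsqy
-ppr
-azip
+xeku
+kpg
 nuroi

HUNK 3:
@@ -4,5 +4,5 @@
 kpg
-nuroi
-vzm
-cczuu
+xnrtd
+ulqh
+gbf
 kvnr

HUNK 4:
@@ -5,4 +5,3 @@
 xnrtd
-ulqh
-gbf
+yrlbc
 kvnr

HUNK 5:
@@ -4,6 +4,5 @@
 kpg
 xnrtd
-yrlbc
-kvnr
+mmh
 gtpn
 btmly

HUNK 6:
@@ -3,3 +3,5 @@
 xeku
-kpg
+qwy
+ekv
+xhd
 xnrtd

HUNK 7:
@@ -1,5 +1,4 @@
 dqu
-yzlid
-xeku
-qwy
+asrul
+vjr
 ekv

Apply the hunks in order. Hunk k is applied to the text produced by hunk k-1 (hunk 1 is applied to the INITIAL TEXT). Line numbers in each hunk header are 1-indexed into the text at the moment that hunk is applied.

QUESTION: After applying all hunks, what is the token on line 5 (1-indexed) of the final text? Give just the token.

Hunk 1: at line 3 remove [qmv,msv,vmzhr] add [azip,nuroi,vzm] -> 12 lines: dqu yzlid kfsqy ppr azip nuroi vzm cczuu kvnr gtpn btmly ama
Hunk 2: at line 2 remove [kfsqy,ppr,azip] add [xeku,kpg] -> 11 lines: dqu yzlid xeku kpg nuroi vzm cczuu kvnr gtpn btmly ama
Hunk 3: at line 4 remove [nuroi,vzm,cczuu] add [xnrtd,ulqh,gbf] -> 11 lines: dqu yzlid xeku kpg xnrtd ulqh gbf kvnr gtpn btmly ama
Hunk 4: at line 5 remove [ulqh,gbf] add [yrlbc] -> 10 lines: dqu yzlid xeku kpg xnrtd yrlbc kvnr gtpn btmly ama
Hunk 5: at line 4 remove [yrlbc,kvnr] add [mmh] -> 9 lines: dqu yzlid xeku kpg xnrtd mmh gtpn btmly ama
Hunk 6: at line 3 remove [kpg] add [qwy,ekv,xhd] -> 11 lines: dqu yzlid xeku qwy ekv xhd xnrtd mmh gtpn btmly ama
Hunk 7: at line 1 remove [yzlid,xeku,qwy] add [asrul,vjr] -> 10 lines: dqu asrul vjr ekv xhd xnrtd mmh gtpn btmly ama
Final line 5: xhd

Answer: xhd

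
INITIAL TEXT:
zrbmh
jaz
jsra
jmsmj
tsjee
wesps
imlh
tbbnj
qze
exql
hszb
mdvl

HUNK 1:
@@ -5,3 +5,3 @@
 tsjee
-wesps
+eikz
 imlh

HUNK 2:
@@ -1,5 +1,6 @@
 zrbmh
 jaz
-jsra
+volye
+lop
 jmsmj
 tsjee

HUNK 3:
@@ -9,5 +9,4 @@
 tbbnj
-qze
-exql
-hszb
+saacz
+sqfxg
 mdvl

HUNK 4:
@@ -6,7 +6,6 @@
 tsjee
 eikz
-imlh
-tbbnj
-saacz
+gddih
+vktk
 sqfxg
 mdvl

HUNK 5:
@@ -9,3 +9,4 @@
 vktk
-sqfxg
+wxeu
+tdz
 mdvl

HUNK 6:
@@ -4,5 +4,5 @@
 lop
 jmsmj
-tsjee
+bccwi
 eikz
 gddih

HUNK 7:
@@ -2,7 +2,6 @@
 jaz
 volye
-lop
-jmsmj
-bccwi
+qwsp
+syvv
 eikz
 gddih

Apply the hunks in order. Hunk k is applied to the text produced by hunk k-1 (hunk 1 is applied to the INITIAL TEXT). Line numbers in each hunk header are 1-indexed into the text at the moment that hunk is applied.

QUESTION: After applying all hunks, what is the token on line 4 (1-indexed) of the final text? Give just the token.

Answer: qwsp

Derivation:
Hunk 1: at line 5 remove [wesps] add [eikz] -> 12 lines: zrbmh jaz jsra jmsmj tsjee eikz imlh tbbnj qze exql hszb mdvl
Hunk 2: at line 1 remove [jsra] add [volye,lop] -> 13 lines: zrbmh jaz volye lop jmsmj tsjee eikz imlh tbbnj qze exql hszb mdvl
Hunk 3: at line 9 remove [qze,exql,hszb] add [saacz,sqfxg] -> 12 lines: zrbmh jaz volye lop jmsmj tsjee eikz imlh tbbnj saacz sqfxg mdvl
Hunk 4: at line 6 remove [imlh,tbbnj,saacz] add [gddih,vktk] -> 11 lines: zrbmh jaz volye lop jmsmj tsjee eikz gddih vktk sqfxg mdvl
Hunk 5: at line 9 remove [sqfxg] add [wxeu,tdz] -> 12 lines: zrbmh jaz volye lop jmsmj tsjee eikz gddih vktk wxeu tdz mdvl
Hunk 6: at line 4 remove [tsjee] add [bccwi] -> 12 lines: zrbmh jaz volye lop jmsmj bccwi eikz gddih vktk wxeu tdz mdvl
Hunk 7: at line 2 remove [lop,jmsmj,bccwi] add [qwsp,syvv] -> 11 lines: zrbmh jaz volye qwsp syvv eikz gddih vktk wxeu tdz mdvl
Final line 4: qwsp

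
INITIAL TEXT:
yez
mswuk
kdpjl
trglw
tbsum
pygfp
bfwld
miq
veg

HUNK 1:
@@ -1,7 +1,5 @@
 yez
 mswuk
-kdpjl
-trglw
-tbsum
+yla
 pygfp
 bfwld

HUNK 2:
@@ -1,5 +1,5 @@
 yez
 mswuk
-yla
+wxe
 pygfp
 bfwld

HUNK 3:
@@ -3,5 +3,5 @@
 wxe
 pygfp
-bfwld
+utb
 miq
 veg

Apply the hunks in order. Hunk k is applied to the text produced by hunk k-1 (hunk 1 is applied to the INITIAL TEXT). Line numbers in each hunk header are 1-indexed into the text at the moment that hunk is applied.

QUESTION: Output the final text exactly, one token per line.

Hunk 1: at line 1 remove [kdpjl,trglw,tbsum] add [yla] -> 7 lines: yez mswuk yla pygfp bfwld miq veg
Hunk 2: at line 1 remove [yla] add [wxe] -> 7 lines: yez mswuk wxe pygfp bfwld miq veg
Hunk 3: at line 3 remove [bfwld] add [utb] -> 7 lines: yez mswuk wxe pygfp utb miq veg

Answer: yez
mswuk
wxe
pygfp
utb
miq
veg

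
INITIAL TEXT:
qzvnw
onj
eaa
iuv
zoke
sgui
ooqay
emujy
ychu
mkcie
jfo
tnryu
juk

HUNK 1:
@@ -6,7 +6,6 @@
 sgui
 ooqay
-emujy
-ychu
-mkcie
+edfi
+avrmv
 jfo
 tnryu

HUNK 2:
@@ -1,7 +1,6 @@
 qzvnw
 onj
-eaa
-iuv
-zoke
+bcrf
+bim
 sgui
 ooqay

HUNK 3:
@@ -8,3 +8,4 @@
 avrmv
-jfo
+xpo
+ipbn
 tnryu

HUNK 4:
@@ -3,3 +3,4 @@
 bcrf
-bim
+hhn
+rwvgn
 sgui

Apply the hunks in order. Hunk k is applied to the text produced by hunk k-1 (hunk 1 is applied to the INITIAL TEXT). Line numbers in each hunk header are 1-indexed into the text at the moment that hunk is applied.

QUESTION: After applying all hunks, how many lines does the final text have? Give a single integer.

Answer: 13

Derivation:
Hunk 1: at line 6 remove [emujy,ychu,mkcie] add [edfi,avrmv] -> 12 lines: qzvnw onj eaa iuv zoke sgui ooqay edfi avrmv jfo tnryu juk
Hunk 2: at line 1 remove [eaa,iuv,zoke] add [bcrf,bim] -> 11 lines: qzvnw onj bcrf bim sgui ooqay edfi avrmv jfo tnryu juk
Hunk 3: at line 8 remove [jfo] add [xpo,ipbn] -> 12 lines: qzvnw onj bcrf bim sgui ooqay edfi avrmv xpo ipbn tnryu juk
Hunk 4: at line 3 remove [bim] add [hhn,rwvgn] -> 13 lines: qzvnw onj bcrf hhn rwvgn sgui ooqay edfi avrmv xpo ipbn tnryu juk
Final line count: 13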